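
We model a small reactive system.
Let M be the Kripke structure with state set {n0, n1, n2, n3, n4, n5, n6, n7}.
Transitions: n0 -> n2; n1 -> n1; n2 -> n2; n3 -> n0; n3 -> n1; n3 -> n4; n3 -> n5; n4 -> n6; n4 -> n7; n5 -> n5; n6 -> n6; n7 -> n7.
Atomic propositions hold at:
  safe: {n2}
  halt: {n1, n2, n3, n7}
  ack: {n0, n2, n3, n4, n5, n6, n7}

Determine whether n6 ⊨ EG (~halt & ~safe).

Yes

Sat(~halt) = {n0, n4, n5, n6}
Sat(~safe) = {n0, n1, n3, n4, n5, n6, n7}
Sat(~halt & ~safe) = {n0, n4, n5, n6}
EG (~halt & ~safe): greatest fixpoint, start Z0 = {n0, n4, n5, n6}, keep only states in Sat with some successor in Z. Z1 = {n4, n5, n6}; fixed.
Sat(EG (~halt & ~safe)) = {n4, n5, n6}
n6 ∈ Sat(EG (~halt & ~safe)) = {n4, n5, n6}, so the formula holds at n6.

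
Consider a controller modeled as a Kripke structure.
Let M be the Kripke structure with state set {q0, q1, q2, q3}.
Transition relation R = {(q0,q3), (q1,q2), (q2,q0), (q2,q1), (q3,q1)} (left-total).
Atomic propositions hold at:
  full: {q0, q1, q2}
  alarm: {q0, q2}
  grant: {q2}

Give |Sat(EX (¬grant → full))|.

3

Sat(¬grant) = {q0, q1, q3}
Sat(¬grant → full) = {q0, q1, q2}
Sat(EX (¬grant → full)) = {s : some successor in {q0, q1, q2}} = {q1, q2, q3}
|Sat(EX (¬grant → full))| = |{q1, q2, q3}| = 3.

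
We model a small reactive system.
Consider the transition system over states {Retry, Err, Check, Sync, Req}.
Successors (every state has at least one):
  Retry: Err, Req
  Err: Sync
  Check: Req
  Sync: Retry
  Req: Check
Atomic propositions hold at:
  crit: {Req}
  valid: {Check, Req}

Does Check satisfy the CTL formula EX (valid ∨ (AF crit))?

AF crit: least fixpoint, start Z0 = {Req}, add states with every successor in Z. Z1 = {Check, Req}; fixed.
Sat(AF crit) = {Check, Req}
Sat(valid ∨ (AF crit)) = {Check, Req}
Sat(EX (valid ∨ (AF crit))) = {s : some successor in {Check, Req}} = {Retry, Check, Req}
Check ∈ Sat(EX (valid ∨ (AF crit))) = {Retry, Check, Req}, so the formula holds at Check.

Yes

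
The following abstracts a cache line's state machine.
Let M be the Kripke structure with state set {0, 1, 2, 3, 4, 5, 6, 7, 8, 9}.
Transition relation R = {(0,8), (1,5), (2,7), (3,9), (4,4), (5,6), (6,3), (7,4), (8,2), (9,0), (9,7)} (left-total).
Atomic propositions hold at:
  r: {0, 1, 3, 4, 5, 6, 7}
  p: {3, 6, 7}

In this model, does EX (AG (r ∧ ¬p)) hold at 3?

No

Sat(¬p) = {0, 1, 2, 4, 5, 8, 9}
Sat(r ∧ ¬p) = {0, 1, 4, 5}
AG (r ∧ ¬p): greatest fixpoint, start Z0 = {0, 1, 4, 5}, keep only states in Sat with every successor in Z. Z1 = {1, 4}; Z2 = {4}; fixed.
Sat(AG (r ∧ ¬p)) = {4}
Sat(EX (AG (r ∧ ¬p))) = {s : some successor in {4}} = {4, 7}
3 ∉ Sat(EX (AG (r ∧ ¬p))) = {4, 7}, so the formula does not hold at 3.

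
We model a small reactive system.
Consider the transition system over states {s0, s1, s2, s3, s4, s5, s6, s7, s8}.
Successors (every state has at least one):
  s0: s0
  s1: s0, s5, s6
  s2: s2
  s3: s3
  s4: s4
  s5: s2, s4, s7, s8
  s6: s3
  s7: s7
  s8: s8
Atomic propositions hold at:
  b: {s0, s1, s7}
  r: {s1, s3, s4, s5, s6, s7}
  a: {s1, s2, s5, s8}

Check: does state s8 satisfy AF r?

AF r: least fixpoint, start Z0 = {s1, s3, s4, s5, s6, s7}, add states with every successor in Z. Already a fixed point.
Sat(AF r) = {s1, s3, s4, s5, s6, s7}
s8 ∉ Sat(AF r) = {s1, s3, s4, s5, s6, s7}, so the formula does not hold at s8.

No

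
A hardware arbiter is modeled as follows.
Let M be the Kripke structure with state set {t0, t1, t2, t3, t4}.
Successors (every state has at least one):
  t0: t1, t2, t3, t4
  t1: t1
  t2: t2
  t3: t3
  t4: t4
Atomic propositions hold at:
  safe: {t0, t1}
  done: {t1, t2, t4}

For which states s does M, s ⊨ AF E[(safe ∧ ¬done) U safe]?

Sat(¬done) = {t0, t3}
Sat(safe ∧ ¬done) = {t0}
E[(safe ∧ ¬done) U safe]: least fixpoint, start Z0 = Sat(safe) = {t0, t1}, add states in Sat(safe ∧ ¬done) with some successor in Z. Already a fixed point.
Sat(E[(safe ∧ ¬done) U safe]) = {t0, t1}
AF E[(safe ∧ ¬done) U safe]: least fixpoint, start Z0 = {t0, t1}, add states with every successor in Z. Already a fixed point.
Sat(AF E[(safe ∧ ¬done) U safe]) = {t0, t1}

{t0, t1}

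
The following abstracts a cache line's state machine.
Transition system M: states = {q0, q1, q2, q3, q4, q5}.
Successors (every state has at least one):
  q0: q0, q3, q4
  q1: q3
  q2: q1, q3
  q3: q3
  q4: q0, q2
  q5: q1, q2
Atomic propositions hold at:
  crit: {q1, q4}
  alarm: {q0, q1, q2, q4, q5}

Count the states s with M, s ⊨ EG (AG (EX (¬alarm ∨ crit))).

4

Sat(¬alarm) = {q3}
Sat(¬alarm ∨ crit) = {q1, q3, q4}
Sat(EX (¬alarm ∨ crit)) = {s : some successor in {q1, q3, q4}} = {q0, q1, q2, q3, q5}
AG (EX (¬alarm ∨ crit)): greatest fixpoint, start Z0 = {q0, q1, q2, q3, q5}, keep only states in Sat with every successor in Z. Z1 = {q1, q2, q3, q5}; fixed.
Sat(AG (EX (¬alarm ∨ crit))) = {q1, q2, q3, q5}
EG (AG (EX (¬alarm ∨ crit))): greatest fixpoint, start Z0 = {q1, q2, q3, q5}, keep only states in Sat with some successor in Z. Already a fixed point.
Sat(EG (AG (EX (¬alarm ∨ crit)))) = {q1, q2, q3, q5}
|Sat(EG (AG (EX (¬alarm ∨ crit))))| = |{q1, q2, q3, q5}| = 4.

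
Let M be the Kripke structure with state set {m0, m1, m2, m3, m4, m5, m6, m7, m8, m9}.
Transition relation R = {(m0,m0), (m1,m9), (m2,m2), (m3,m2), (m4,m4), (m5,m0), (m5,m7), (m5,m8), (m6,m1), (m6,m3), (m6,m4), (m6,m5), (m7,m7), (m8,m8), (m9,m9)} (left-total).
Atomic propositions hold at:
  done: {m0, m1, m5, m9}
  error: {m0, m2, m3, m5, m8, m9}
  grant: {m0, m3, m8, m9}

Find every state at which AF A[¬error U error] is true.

{m0, m1, m2, m3, m5, m8, m9}

Sat(¬error) = {m1, m4, m6, m7}
A[¬error U error]: least fixpoint, start Z0 = Sat(error) = {m0, m2, m3, m5, m8, m9}, add states in Sat(¬error) with every successor in Z. Z1 = {m0, m1, m2, m3, m5, m8, m9}; fixed.
Sat(A[¬error U error]) = {m0, m1, m2, m3, m5, m8, m9}
AF A[¬error U error]: least fixpoint, start Z0 = {m0, m1, m2, m3, m5, m8, m9}, add states with every successor in Z. Already a fixed point.
Sat(AF A[¬error U error]) = {m0, m1, m2, m3, m5, m8, m9}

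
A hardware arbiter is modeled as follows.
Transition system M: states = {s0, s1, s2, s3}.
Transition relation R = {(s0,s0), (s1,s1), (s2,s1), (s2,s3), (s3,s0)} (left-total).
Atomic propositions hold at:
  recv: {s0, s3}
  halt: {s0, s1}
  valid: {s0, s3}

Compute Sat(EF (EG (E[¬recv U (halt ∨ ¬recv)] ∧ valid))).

{s0, s2, s3}

Sat(¬recv) = {s1, s2}
Sat(halt ∨ ¬recv) = {s0, s1, s2}
E[¬recv U (halt ∨ ¬recv)]: least fixpoint, start Z0 = Sat((halt ∨ ¬recv)) = {s0, s1, s2}, add states in Sat(¬recv) with some successor in Z. Already a fixed point.
Sat(E[¬recv U (halt ∨ ¬recv)]) = {s0, s1, s2}
Sat(E[¬recv U (halt ∨ ¬recv)] ∧ valid) = {s0}
EG (E[¬recv U (halt ∨ ¬recv)] ∧ valid): greatest fixpoint, start Z0 = {s0}, keep only states in Sat with some successor in Z. Already a fixed point.
Sat(EG (E[¬recv U (halt ∨ ¬recv)] ∧ valid)) = {s0}
EF (EG (E[¬recv U (halt ∨ ¬recv)] ∧ valid)): least fixpoint, start Z0 = {s0}, add states with some successor in Z. Z1 = {s0, s3}; Z2 = {s0, s2, s3}; fixed.
Sat(EF (EG (E[¬recv U (halt ∨ ¬recv)] ∧ valid))) = {s0, s2, s3}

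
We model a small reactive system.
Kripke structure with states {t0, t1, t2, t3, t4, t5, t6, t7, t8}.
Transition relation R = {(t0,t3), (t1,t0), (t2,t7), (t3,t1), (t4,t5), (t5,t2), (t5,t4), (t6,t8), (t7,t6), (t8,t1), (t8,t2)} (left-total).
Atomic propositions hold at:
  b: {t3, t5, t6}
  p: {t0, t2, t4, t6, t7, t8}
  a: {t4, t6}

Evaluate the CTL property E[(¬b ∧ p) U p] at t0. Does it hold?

Sat(¬b) = {t0, t1, t2, t4, t7, t8}
Sat(¬b ∧ p) = {t0, t2, t4, t7, t8}
E[(¬b ∧ p) U p]: least fixpoint, start Z0 = Sat(p) = {t0, t2, t4, t6, t7, t8}, add states in Sat(¬b ∧ p) with some successor in Z. Already a fixed point.
Sat(E[(¬b ∧ p) U p]) = {t0, t2, t4, t6, t7, t8}
t0 ∈ Sat(E[(¬b ∧ p) U p]) = {t0, t2, t4, t6, t7, t8}, so the formula holds at t0.

Yes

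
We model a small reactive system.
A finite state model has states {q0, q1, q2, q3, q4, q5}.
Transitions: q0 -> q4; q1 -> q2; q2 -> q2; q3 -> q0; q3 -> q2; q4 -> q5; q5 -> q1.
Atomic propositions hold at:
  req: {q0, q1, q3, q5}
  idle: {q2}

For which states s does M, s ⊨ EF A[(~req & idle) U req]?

{q0, q1, q3, q4, q5}

Sat(~req) = {q2, q4}
Sat(~req & idle) = {q2}
A[(~req & idle) U req]: least fixpoint, start Z0 = Sat(req) = {q0, q1, q3, q5}, add states in Sat(~req & idle) with every successor in Z. Already a fixed point.
Sat(A[(~req & idle) U req]) = {q0, q1, q3, q5}
EF A[(~req & idle) U req]: least fixpoint, start Z0 = {q0, q1, q3, q5}, add states with some successor in Z. Z1 = {q0, q1, q3, q4, q5}; fixed.
Sat(EF A[(~req & idle) U req]) = {q0, q1, q3, q4, q5}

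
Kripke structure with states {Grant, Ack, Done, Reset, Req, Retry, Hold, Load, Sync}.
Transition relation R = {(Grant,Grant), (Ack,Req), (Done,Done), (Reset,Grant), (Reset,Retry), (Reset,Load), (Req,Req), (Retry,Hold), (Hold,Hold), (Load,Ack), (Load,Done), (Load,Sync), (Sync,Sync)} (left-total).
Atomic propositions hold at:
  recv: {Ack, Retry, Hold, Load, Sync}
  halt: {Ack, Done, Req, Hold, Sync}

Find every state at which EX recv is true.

Sat(EX recv) = {s : some successor in {Ack, Retry, Hold, Load, Sync}} = {Reset, Retry, Hold, Load, Sync}

{Reset, Retry, Hold, Load, Sync}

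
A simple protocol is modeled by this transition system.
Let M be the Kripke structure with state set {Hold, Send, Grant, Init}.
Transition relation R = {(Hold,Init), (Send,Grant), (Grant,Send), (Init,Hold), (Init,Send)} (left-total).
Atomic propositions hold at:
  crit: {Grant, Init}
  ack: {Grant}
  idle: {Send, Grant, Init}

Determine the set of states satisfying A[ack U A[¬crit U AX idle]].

{Hold, Send, Grant}

Sat(¬crit) = {Hold, Send}
Sat(AX idle) = {s : every successor in {Send, Grant, Init}} = {Hold, Send, Grant}
A[¬crit U AX idle]: least fixpoint, start Z0 = Sat(AX idle) = {Hold, Send, Grant}, add states in Sat(¬crit) with every successor in Z. Already a fixed point.
Sat(A[¬crit U AX idle]) = {Hold, Send, Grant}
A[ack U A[¬crit U AX idle]]: least fixpoint, start Z0 = Sat(A[¬crit U AX idle]) = {Hold, Send, Grant}, add states in Sat(ack) with every successor in Z. Already a fixed point.
Sat(A[ack U A[¬crit U AX idle]]) = {Hold, Send, Grant}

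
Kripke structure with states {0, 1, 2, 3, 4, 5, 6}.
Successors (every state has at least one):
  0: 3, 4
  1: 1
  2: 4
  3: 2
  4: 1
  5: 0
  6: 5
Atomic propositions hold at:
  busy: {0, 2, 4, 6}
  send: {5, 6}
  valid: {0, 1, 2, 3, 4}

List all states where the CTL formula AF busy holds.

AF busy: least fixpoint, start Z0 = {0, 2, 4, 6}, add states with every successor in Z. Z1 = {0, 2, 3, 4, 5, 6}; fixed.
Sat(AF busy) = {0, 2, 3, 4, 5, 6}

{0, 2, 3, 4, 5, 6}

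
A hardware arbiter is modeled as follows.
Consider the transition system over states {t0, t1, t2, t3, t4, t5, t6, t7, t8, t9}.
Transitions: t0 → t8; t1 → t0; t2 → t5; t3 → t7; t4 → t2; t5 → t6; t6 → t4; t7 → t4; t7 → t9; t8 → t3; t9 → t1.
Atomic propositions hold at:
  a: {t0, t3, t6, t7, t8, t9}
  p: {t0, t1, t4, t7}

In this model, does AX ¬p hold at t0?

Sat(¬p) = {t2, t3, t5, t6, t8, t9}
Sat(AX ¬p) = {s : every successor in {t2, t3, t5, t6, t8, t9}} = {t0, t2, t4, t5, t8}
t0 ∈ Sat(AX ¬p) = {t0, t2, t4, t5, t8}, so the formula holds at t0.

Yes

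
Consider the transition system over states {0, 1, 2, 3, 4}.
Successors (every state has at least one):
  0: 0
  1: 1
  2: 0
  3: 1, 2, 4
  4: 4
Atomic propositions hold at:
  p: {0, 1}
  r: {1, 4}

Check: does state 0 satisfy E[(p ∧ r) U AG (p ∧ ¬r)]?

Yes

Sat(p ∧ r) = {1}
Sat(¬r) = {0, 2, 3}
Sat(p ∧ ¬r) = {0}
AG (p ∧ ¬r): greatest fixpoint, start Z0 = {0}, keep only states in Sat with every successor in Z. Already a fixed point.
Sat(AG (p ∧ ¬r)) = {0}
E[(p ∧ r) U AG (p ∧ ¬r)]: least fixpoint, start Z0 = Sat(AG (p ∧ ¬r)) = {0}, add states in Sat(p ∧ r) with some successor in Z. Already a fixed point.
Sat(E[(p ∧ r) U AG (p ∧ ¬r)]) = {0}
0 ∈ Sat(E[(p ∧ r) U AG (p ∧ ¬r)]) = {0}, so the formula holds at 0.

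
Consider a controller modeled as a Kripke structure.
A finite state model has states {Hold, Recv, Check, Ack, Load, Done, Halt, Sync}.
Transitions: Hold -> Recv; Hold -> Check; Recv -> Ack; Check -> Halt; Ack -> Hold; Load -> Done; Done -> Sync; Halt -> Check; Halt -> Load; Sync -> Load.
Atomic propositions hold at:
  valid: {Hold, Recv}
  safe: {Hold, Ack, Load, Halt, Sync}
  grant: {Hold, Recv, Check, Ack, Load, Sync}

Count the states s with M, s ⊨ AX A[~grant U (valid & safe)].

Sat(~grant) = {Done, Halt}
Sat(valid & safe) = {Hold}
A[~grant U (valid & safe)]: least fixpoint, start Z0 = Sat((valid & safe)) = {Hold}, add states in Sat(~grant) with every successor in Z. Already a fixed point.
Sat(A[~grant U (valid & safe)]) = {Hold}
Sat(AX A[~grant U (valid & safe)]) = {s : every successor in {Hold}} = {Ack}
|Sat(AX A[~grant U (valid & safe)])| = |{Ack}| = 1.

1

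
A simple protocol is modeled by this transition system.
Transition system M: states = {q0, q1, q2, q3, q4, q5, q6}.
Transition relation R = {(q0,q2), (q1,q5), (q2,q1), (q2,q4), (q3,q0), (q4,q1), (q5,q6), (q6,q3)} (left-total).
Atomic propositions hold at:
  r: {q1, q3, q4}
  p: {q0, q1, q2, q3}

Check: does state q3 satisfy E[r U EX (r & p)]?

No

Sat(r & p) = {q1, q3}
Sat(EX (r & p)) = {s : some successor in {q1, q3}} = {q2, q4, q6}
E[r U EX (r & p)]: least fixpoint, start Z0 = Sat(EX (r & p)) = {q2, q4, q6}, add states in Sat(r) with some successor in Z. Already a fixed point.
Sat(E[r U EX (r & p)]) = {q2, q4, q6}
q3 ∉ Sat(E[r U EX (r & p)]) = {q2, q4, q6}, so the formula does not hold at q3.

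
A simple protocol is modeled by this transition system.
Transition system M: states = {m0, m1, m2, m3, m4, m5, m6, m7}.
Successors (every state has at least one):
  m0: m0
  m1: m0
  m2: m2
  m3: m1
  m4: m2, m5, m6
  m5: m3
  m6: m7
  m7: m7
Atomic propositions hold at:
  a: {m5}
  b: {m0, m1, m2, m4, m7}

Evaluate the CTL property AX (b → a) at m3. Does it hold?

Sat(b → a) = {m3, m5, m6}
Sat(AX (b → a)) = {s : every successor in {m3, m5, m6}} = {m5}
m3 ∉ Sat(AX (b → a)) = {m5}, so the formula does not hold at m3.

No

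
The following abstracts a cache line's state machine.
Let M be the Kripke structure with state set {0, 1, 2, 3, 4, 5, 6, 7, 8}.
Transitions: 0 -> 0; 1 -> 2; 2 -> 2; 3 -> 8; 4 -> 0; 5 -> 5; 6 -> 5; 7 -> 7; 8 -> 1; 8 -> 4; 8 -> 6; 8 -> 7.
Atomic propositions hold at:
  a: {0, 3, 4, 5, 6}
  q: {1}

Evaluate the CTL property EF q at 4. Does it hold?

EF q: least fixpoint, start Z0 = {1}, add states with some successor in Z. Z1 = {1, 8}; Z2 = {1, 3, 8}; fixed.
Sat(EF q) = {1, 3, 8}
4 ∉ Sat(EF q) = {1, 3, 8}, so the formula does not hold at 4.

No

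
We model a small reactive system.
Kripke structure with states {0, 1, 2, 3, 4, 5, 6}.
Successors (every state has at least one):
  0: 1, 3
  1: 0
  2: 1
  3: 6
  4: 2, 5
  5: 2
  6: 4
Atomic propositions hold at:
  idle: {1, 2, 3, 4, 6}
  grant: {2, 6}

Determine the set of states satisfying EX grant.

Sat(EX grant) = {s : some successor in {2, 6}} = {3, 4, 5}

{3, 4, 5}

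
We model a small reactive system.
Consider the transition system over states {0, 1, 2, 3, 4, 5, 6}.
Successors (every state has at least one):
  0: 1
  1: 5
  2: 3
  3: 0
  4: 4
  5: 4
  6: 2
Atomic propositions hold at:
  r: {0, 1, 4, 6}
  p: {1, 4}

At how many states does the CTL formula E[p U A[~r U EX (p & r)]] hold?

Sat(~r) = {2, 3, 5}
Sat(p & r) = {1, 4}
Sat(EX (p & r)) = {s : some successor in {1, 4}} = {0, 4, 5}
A[~r U EX (p & r)]: least fixpoint, start Z0 = Sat(EX (p & r)) = {0, 4, 5}, add states in Sat(~r) with every successor in Z. Z1 = {0, 3, 4, 5}; Z2 = {0, 2, 3, 4, 5}; fixed.
Sat(A[~r U EX (p & r)]) = {0, 2, 3, 4, 5}
E[p U A[~r U EX (p & r)]]: least fixpoint, start Z0 = Sat(A[~r U EX (p & r)]) = {0, 2, 3, 4, 5}, add states in Sat(p) with some successor in Z. Z1 = {0, 1, 2, 3, 4, 5}; fixed.
Sat(E[p U A[~r U EX (p & r)]]) = {0, 1, 2, 3, 4, 5}
|Sat(E[p U A[~r U EX (p & r)]])| = |{0, 1, 2, 3, 4, 5}| = 6.

6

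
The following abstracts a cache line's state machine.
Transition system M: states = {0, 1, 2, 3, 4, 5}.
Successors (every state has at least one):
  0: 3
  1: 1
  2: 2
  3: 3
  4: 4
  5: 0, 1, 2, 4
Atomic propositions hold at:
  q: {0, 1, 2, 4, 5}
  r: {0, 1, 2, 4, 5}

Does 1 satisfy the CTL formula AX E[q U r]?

E[q U r]: least fixpoint, start Z0 = Sat(r) = {0, 1, 2, 4, 5}, add states in Sat(q) with some successor in Z. Already a fixed point.
Sat(E[q U r]) = {0, 1, 2, 4, 5}
Sat(AX E[q U r]) = {s : every successor in {0, 1, 2, 4, 5}} = {1, 2, 4, 5}
1 ∈ Sat(AX E[q U r]) = {1, 2, 4, 5}, so the formula holds at 1.

Yes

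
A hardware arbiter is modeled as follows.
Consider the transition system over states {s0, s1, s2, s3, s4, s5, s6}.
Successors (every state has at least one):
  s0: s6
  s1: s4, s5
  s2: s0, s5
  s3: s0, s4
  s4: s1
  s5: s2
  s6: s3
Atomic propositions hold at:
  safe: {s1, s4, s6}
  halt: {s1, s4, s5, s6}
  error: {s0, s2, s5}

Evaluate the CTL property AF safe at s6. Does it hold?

Yes

AF safe: least fixpoint, start Z0 = {s1, s4, s6}, add states with every successor in Z. Z1 = {s0, s1, s4, s6}; Z2 = {s0, s1, s3, s4, s6}; fixed.
Sat(AF safe) = {s0, s1, s3, s4, s6}
s6 ∈ Sat(AF safe) = {s0, s1, s3, s4, s6}, so the formula holds at s6.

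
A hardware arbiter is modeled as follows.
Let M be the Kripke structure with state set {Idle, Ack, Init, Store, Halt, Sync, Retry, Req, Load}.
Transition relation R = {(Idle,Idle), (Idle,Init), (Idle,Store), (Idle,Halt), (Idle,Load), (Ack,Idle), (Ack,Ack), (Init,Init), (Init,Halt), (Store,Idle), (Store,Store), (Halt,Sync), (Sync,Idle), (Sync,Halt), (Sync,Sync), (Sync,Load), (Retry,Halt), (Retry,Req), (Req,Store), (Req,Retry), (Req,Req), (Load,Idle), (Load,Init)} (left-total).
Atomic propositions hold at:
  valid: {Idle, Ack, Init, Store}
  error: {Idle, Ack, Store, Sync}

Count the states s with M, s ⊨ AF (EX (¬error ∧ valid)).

Sat(¬error) = {Init, Halt, Retry, Req, Load}
Sat(¬error ∧ valid) = {Init}
Sat(EX (¬error ∧ valid)) = {s : some successor in {Init}} = {Idle, Init, Load}
AF (EX (¬error ∧ valid)): least fixpoint, start Z0 = {Idle, Init, Load}, add states with every successor in Z. Already a fixed point.
Sat(AF (EX (¬error ∧ valid))) = {Idle, Init, Load}
|Sat(AF (EX (¬error ∧ valid)))| = |{Idle, Init, Load}| = 3.

3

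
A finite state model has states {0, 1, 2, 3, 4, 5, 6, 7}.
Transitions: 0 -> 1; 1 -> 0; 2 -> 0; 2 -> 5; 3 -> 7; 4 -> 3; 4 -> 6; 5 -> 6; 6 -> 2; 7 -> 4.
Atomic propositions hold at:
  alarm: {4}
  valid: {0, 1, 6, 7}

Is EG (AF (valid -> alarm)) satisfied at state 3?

Sat(valid -> alarm) = {2, 3, 4, 5}
AF (valid -> alarm): least fixpoint, start Z0 = {2, 3, 4, 5}, add states with every successor in Z. Z1 = {2, 3, 4, 5, 6, 7}; fixed.
Sat(AF (valid -> alarm)) = {2, 3, 4, 5, 6, 7}
EG (AF (valid -> alarm)): greatest fixpoint, start Z0 = {2, 3, 4, 5, 6, 7}, keep only states in Sat with some successor in Z. Already a fixed point.
Sat(EG (AF (valid -> alarm))) = {2, 3, 4, 5, 6, 7}
3 ∈ Sat(EG (AF (valid -> alarm))) = {2, 3, 4, 5, 6, 7}, so the formula holds at 3.

Yes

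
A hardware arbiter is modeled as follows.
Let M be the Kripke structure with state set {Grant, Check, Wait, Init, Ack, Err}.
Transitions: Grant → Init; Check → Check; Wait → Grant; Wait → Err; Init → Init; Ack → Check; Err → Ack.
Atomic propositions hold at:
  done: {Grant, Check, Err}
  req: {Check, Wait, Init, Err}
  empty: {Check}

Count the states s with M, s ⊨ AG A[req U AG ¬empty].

2

Sat(¬empty) = {Grant, Wait, Init, Ack, Err}
AG ¬empty: greatest fixpoint, start Z0 = {Grant, Wait, Init, Ack, Err}, keep only states in Sat with every successor in Z. Z1 = {Grant, Wait, Init, Err}; Z2 = {Grant, Wait, Init}; Z3 = {Grant, Init}; fixed.
Sat(AG ¬empty) = {Grant, Init}
A[req U AG ¬empty]: least fixpoint, start Z0 = Sat(AG ¬empty) = {Grant, Init}, add states in Sat(req) with every successor in Z. Already a fixed point.
Sat(A[req U AG ¬empty]) = {Grant, Init}
AG A[req U AG ¬empty]: greatest fixpoint, start Z0 = {Grant, Init}, keep only states in Sat with every successor in Z. Already a fixed point.
Sat(AG A[req U AG ¬empty]) = {Grant, Init}
|Sat(AG A[req U AG ¬empty])| = |{Grant, Init}| = 2.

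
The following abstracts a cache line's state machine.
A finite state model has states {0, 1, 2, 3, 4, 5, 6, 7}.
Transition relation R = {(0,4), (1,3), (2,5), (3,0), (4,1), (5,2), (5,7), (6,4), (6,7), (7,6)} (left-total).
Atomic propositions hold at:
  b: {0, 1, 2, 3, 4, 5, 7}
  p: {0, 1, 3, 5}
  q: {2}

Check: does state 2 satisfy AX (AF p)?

Yes

AF p: least fixpoint, start Z0 = {0, 1, 3, 5}, add states with every successor in Z. Z1 = {0, 1, 2, 3, 4, 5}; fixed.
Sat(AF p) = {0, 1, 2, 3, 4, 5}
Sat(AX (AF p)) = {s : every successor in {0, 1, 2, 3, 4, 5}} = {0, 1, 2, 3, 4}
2 ∈ Sat(AX (AF p)) = {0, 1, 2, 3, 4}, so the formula holds at 2.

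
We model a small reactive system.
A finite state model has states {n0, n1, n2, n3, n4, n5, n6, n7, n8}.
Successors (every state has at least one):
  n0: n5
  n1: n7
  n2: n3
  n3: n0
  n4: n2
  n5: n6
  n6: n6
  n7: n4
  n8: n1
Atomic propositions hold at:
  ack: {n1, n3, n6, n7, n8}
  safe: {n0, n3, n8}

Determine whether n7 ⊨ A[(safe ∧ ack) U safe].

Sat(safe ∧ ack) = {n3, n8}
A[(safe ∧ ack) U safe]: least fixpoint, start Z0 = Sat(safe) = {n0, n3, n8}, add states in Sat(safe ∧ ack) with every successor in Z. Already a fixed point.
Sat(A[(safe ∧ ack) U safe]) = {n0, n3, n8}
n7 ∉ Sat(A[(safe ∧ ack) U safe]) = {n0, n3, n8}, so the formula does not hold at n7.

No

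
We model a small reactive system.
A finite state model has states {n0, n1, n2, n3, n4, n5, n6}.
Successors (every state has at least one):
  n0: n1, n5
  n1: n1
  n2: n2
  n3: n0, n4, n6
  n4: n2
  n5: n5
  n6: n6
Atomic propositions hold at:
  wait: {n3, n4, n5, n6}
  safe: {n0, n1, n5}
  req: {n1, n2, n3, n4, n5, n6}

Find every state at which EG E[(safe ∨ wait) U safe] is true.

Sat(safe ∨ wait) = {n0, n1, n3, n4, n5, n6}
E[(safe ∨ wait) U safe]: least fixpoint, start Z0 = Sat(safe) = {n0, n1, n5}, add states in Sat(safe ∨ wait) with some successor in Z. Z1 = {n0, n1, n3, n5}; fixed.
Sat(E[(safe ∨ wait) U safe]) = {n0, n1, n3, n5}
EG E[(safe ∨ wait) U safe]: greatest fixpoint, start Z0 = {n0, n1, n3, n5}, keep only states in Sat with some successor in Z. Already a fixed point.
Sat(EG E[(safe ∨ wait) U safe]) = {n0, n1, n3, n5}

{n0, n1, n3, n5}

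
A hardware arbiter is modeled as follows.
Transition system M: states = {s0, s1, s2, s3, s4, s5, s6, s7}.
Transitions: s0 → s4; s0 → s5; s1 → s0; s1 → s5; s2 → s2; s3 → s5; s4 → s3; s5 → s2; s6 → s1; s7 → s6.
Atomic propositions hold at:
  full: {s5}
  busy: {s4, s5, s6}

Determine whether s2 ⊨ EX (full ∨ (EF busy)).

EF busy: least fixpoint, start Z0 = {s4, s5, s6}, add states with some successor in Z. Z1 = {s0, s1, s3, s4, s5, s6, s7}; fixed.
Sat(EF busy) = {s0, s1, s3, s4, s5, s6, s7}
Sat(full ∨ (EF busy)) = {s0, s1, s3, s4, s5, s6, s7}
Sat(EX (full ∨ (EF busy))) = {s : some successor in {s0, s1, s3, s4, s5, s6, s7}} = {s0, s1, s3, s4, s6, s7}
s2 ∉ Sat(EX (full ∨ (EF busy))) = {s0, s1, s3, s4, s6, s7}, so the formula does not hold at s2.

No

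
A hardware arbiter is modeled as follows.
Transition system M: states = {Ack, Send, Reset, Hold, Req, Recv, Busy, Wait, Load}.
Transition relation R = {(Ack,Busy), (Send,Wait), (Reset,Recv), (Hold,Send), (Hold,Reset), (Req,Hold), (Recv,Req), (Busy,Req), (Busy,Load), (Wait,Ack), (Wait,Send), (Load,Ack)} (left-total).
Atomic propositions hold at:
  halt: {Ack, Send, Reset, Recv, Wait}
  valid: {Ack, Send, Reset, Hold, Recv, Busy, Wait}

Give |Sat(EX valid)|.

7

Sat(EX valid) = {s : some successor in {Ack, Send, Reset, Hold, Recv, Busy, Wait}} = {Ack, Send, Reset, Hold, Req, Wait, Load}
|Sat(EX valid)| = |{Ack, Send, Reset, Hold, Req, Wait, Load}| = 7.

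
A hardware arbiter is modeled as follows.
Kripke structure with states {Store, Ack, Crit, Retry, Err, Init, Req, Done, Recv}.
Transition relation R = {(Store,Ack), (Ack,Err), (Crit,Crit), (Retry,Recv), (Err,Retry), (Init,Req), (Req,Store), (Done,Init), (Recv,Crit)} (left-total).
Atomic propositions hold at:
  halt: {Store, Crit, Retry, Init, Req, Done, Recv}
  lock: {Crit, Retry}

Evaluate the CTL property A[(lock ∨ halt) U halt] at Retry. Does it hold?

Yes

Sat(lock ∨ halt) = {Store, Crit, Retry, Init, Req, Done, Recv}
A[(lock ∨ halt) U halt]: least fixpoint, start Z0 = Sat(halt) = {Store, Crit, Retry, Init, Req, Done, Recv}, add states in Sat(lock ∨ halt) with every successor in Z. Already a fixed point.
Sat(A[(lock ∨ halt) U halt]) = {Store, Crit, Retry, Init, Req, Done, Recv}
Retry ∈ Sat(A[(lock ∨ halt) U halt]) = {Store, Crit, Retry, Init, Req, Done, Recv}, so the formula holds at Retry.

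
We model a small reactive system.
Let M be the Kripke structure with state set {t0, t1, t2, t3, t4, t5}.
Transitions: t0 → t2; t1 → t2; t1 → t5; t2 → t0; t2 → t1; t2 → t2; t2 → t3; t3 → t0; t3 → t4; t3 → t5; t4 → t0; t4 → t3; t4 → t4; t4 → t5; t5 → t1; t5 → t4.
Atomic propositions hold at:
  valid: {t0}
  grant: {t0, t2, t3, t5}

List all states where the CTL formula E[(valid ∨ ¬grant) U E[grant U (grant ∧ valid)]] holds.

{t0, t1, t2, t3, t4}

Sat(¬grant) = {t1, t4}
Sat(valid ∨ ¬grant) = {t0, t1, t4}
Sat(grant ∧ valid) = {t0}
E[grant U (grant ∧ valid)]: least fixpoint, start Z0 = Sat((grant ∧ valid)) = {t0}, add states in Sat(grant) with some successor in Z. Z1 = {t0, t2, t3}; fixed.
Sat(E[grant U (grant ∧ valid)]) = {t0, t2, t3}
E[(valid ∨ ¬grant) U E[grant U (grant ∧ valid)]]: least fixpoint, start Z0 = Sat(E[grant U (grant ∧ valid)]) = {t0, t2, t3}, add states in Sat(valid ∨ ¬grant) with some successor in Z. Z1 = {t0, t1, t2, t3, t4}; fixed.
Sat(E[(valid ∨ ¬grant) U E[grant U (grant ∧ valid)]]) = {t0, t1, t2, t3, t4}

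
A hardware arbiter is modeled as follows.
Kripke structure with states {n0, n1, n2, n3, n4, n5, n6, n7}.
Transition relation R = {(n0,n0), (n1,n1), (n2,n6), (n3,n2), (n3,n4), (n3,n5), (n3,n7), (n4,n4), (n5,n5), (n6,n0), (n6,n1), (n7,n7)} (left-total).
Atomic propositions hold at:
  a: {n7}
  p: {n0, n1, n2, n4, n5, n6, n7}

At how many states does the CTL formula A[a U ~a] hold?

Sat(~a) = {n0, n1, n2, n3, n4, n5, n6}
A[a U ~a]: least fixpoint, start Z0 = Sat(~a) = {n0, n1, n2, n3, n4, n5, n6}, add states in Sat(a) with every successor in Z. Already a fixed point.
Sat(A[a U ~a]) = {n0, n1, n2, n3, n4, n5, n6}
|Sat(A[a U ~a])| = |{n0, n1, n2, n3, n4, n5, n6}| = 7.

7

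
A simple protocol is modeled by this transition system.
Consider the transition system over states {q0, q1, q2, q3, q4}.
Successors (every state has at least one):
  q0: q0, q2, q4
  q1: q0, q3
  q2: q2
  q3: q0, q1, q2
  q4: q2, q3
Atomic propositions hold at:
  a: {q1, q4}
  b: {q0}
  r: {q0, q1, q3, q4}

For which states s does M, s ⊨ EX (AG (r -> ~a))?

{q0, q2, q3, q4}

Sat(~a) = {q0, q2, q3}
Sat(r -> ~a) = {q0, q2, q3}
AG (r -> ~a): greatest fixpoint, start Z0 = {q0, q2, q3}, keep only states in Sat with every successor in Z. Z1 = {q2}; fixed.
Sat(AG (r -> ~a)) = {q2}
Sat(EX (AG (r -> ~a))) = {s : some successor in {q2}} = {q0, q2, q3, q4}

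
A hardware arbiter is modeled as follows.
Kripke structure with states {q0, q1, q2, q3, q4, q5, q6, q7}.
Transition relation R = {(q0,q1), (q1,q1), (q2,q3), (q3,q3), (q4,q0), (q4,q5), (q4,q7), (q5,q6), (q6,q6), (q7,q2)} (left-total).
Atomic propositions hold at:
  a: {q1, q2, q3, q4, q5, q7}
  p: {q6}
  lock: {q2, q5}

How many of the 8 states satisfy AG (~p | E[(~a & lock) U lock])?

Sat(~p) = {q0, q1, q2, q3, q4, q5, q7}
Sat(~a) = {q0, q6}
Sat(~a & lock) = ∅
E[(~a & lock) U lock]: least fixpoint, start Z0 = Sat(lock) = {q2, q5}, add states in Sat(~a & lock) with some successor in Z. Already a fixed point.
Sat(E[(~a & lock) U lock]) = {q2, q5}
Sat(~p | E[(~a & lock) U lock]) = {q0, q1, q2, q3, q4, q5, q7}
AG (~p | E[(~a & lock) U lock]): greatest fixpoint, start Z0 = {q0, q1, q2, q3, q4, q5, q7}, keep only states in Sat with every successor in Z. Z1 = {q0, q1, q2, q3, q4, q7}; Z2 = {q0, q1, q2, q3, q7}; fixed.
Sat(AG (~p | E[(~a & lock) U lock])) = {q0, q1, q2, q3, q7}
|Sat(AG (~p | E[(~a & lock) U lock]))| = |{q0, q1, q2, q3, q7}| = 5.

5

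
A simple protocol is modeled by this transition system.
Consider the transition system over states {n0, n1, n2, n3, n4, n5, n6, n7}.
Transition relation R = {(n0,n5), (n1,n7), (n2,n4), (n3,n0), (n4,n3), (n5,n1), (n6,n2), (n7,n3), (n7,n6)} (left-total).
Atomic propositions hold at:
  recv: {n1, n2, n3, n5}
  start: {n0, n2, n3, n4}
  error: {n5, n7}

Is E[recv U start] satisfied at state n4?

Yes

E[recv U start]: least fixpoint, start Z0 = Sat(start) = {n0, n2, n3, n4}, add states in Sat(recv) with some successor in Z. Already a fixed point.
Sat(E[recv U start]) = {n0, n2, n3, n4}
n4 ∈ Sat(E[recv U start]) = {n0, n2, n3, n4}, so the formula holds at n4.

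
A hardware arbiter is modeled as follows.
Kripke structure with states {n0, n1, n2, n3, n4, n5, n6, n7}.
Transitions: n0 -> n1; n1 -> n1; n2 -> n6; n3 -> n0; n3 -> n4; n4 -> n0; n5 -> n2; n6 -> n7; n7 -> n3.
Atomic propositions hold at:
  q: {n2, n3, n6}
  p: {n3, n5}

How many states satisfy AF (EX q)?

Sat(EX q) = {s : some successor in {n2, n3, n6}} = {n2, n5, n7}
AF (EX q): least fixpoint, start Z0 = {n2, n5, n7}, add states with every successor in Z. Z1 = {n2, n5, n6, n7}; fixed.
Sat(AF (EX q)) = {n2, n5, n6, n7}
|Sat(AF (EX q))| = |{n2, n5, n6, n7}| = 4.

4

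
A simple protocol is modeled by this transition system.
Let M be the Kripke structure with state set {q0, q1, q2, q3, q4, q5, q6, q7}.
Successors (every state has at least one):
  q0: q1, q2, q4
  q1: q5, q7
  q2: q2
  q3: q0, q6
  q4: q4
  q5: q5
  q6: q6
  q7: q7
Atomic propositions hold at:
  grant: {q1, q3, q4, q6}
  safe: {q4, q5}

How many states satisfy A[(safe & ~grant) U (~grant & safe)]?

Sat(~grant) = {q0, q2, q5, q7}
Sat(safe & ~grant) = {q5}
Sat(~grant & safe) = {q5}
A[(safe & ~grant) U (~grant & safe)]: least fixpoint, start Z0 = Sat((~grant & safe)) = {q5}, add states in Sat(safe & ~grant) with every successor in Z. Already a fixed point.
Sat(A[(safe & ~grant) U (~grant & safe)]) = {q5}
|Sat(A[(safe & ~grant) U (~grant & safe)])| = |{q5}| = 1.

1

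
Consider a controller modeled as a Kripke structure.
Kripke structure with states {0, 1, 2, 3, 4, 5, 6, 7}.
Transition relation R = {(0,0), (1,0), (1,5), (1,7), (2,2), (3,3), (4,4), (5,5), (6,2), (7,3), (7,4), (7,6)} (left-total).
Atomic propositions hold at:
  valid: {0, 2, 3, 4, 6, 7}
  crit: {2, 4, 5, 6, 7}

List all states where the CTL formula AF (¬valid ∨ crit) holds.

Sat(¬valid) = {1, 5}
Sat(¬valid ∨ crit) = {1, 2, 4, 5, 6, 7}
AF (¬valid ∨ crit): least fixpoint, start Z0 = {1, 2, 4, 5, 6, 7}, add states with every successor in Z. Already a fixed point.
Sat(AF (¬valid ∨ crit)) = {1, 2, 4, 5, 6, 7}

{1, 2, 4, 5, 6, 7}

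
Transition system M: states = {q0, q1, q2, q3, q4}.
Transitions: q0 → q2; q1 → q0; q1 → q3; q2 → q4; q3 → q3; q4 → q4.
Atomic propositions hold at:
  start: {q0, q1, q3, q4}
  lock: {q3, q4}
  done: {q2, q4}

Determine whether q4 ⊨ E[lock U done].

E[lock U done]: least fixpoint, start Z0 = Sat(done) = {q2, q4}, add states in Sat(lock) with some successor in Z. Already a fixed point.
Sat(E[lock U done]) = {q2, q4}
q4 ∈ Sat(E[lock U done]) = {q2, q4}, so the formula holds at q4.

Yes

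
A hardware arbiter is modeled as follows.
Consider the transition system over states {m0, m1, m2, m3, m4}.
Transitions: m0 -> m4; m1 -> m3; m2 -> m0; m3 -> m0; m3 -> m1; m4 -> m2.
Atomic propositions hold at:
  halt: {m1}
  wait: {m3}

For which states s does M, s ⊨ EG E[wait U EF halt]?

EF halt: least fixpoint, start Z0 = {m1}, add states with some successor in Z. Z1 = {m1, m3}; fixed.
Sat(EF halt) = {m1, m3}
E[wait U EF halt]: least fixpoint, start Z0 = Sat(EF halt) = {m1, m3}, add states in Sat(wait) with some successor in Z. Already a fixed point.
Sat(E[wait U EF halt]) = {m1, m3}
EG E[wait U EF halt]: greatest fixpoint, start Z0 = {m1, m3}, keep only states in Sat with some successor in Z. Already a fixed point.
Sat(EG E[wait U EF halt]) = {m1, m3}

{m1, m3}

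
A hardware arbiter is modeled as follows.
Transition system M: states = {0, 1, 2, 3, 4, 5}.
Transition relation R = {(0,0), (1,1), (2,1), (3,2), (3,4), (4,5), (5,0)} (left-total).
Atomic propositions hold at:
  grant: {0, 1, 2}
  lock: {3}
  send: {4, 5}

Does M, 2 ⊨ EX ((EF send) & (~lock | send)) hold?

EF send: least fixpoint, start Z0 = {4, 5}, add states with some successor in Z. Z1 = {3, 4, 5}; fixed.
Sat(EF send) = {3, 4, 5}
Sat(~lock) = {0, 1, 2, 4, 5}
Sat(~lock | send) = {0, 1, 2, 4, 5}
Sat((EF send) & (~lock | send)) = {4, 5}
Sat(EX ((EF send) & (~lock | send))) = {s : some successor in {4, 5}} = {3, 4}
2 ∉ Sat(EX ((EF send) & (~lock | send))) = {3, 4}, so the formula does not hold at 2.

No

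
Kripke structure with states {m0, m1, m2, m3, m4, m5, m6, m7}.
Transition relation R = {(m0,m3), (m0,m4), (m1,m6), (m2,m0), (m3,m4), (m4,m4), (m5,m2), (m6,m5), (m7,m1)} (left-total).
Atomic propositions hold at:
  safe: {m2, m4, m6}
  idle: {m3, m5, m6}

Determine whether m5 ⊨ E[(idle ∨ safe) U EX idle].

Sat(idle ∨ safe) = {m2, m3, m4, m5, m6}
Sat(EX idle) = {s : some successor in {m3, m5, m6}} = {m0, m1, m6}
E[(idle ∨ safe) U EX idle]: least fixpoint, start Z0 = Sat(EX idle) = {m0, m1, m6}, add states in Sat(idle ∨ safe) with some successor in Z. Z1 = {m0, m1, m2, m6}; Z2 = {m0, m1, m2, m5, m6}; fixed.
Sat(E[(idle ∨ safe) U EX idle]) = {m0, m1, m2, m5, m6}
m5 ∈ Sat(E[(idle ∨ safe) U EX idle]) = {m0, m1, m2, m5, m6}, so the formula holds at m5.

Yes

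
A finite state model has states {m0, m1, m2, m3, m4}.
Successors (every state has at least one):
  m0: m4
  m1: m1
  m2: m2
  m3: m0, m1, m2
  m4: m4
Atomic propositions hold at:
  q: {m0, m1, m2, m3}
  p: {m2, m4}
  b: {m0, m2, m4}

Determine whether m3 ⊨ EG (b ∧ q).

Sat(b ∧ q) = {m0, m2}
EG (b ∧ q): greatest fixpoint, start Z0 = {m0, m2}, keep only states in Sat with some successor in Z. Z1 = {m2}; fixed.
Sat(EG (b ∧ q)) = {m2}
m3 ∉ Sat(EG (b ∧ q)) = {m2}, so the formula does not hold at m3.

No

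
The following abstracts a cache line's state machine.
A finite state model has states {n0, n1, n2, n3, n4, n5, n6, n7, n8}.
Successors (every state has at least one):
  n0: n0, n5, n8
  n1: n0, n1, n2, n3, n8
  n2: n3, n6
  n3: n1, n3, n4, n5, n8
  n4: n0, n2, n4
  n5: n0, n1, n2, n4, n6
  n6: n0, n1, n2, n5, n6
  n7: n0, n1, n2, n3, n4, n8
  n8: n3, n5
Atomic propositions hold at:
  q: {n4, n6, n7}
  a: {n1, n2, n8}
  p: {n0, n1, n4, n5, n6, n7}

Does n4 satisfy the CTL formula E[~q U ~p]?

No

Sat(~q) = {n0, n1, n2, n3, n5, n8}
Sat(~p) = {n2, n3, n8}
E[~q U ~p]: least fixpoint, start Z0 = Sat(~p) = {n2, n3, n8}, add states in Sat(~q) with some successor in Z. Z1 = {n0, n1, n2, n3, n5, n8}; fixed.
Sat(E[~q U ~p]) = {n0, n1, n2, n3, n5, n8}
n4 ∉ Sat(E[~q U ~p]) = {n0, n1, n2, n3, n5, n8}, so the formula does not hold at n4.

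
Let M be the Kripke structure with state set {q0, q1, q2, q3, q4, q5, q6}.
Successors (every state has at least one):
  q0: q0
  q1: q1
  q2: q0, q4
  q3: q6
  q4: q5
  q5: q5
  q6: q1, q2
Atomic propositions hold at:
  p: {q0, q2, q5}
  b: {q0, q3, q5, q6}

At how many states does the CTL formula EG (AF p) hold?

4

AF p: least fixpoint, start Z0 = {q0, q2, q5}, add states with every successor in Z. Z1 = {q0, q2, q4, q5}; fixed.
Sat(AF p) = {q0, q2, q4, q5}
EG (AF p): greatest fixpoint, start Z0 = {q0, q2, q4, q5}, keep only states in Sat with some successor in Z. Already a fixed point.
Sat(EG (AF p)) = {q0, q2, q4, q5}
|Sat(EG (AF p))| = |{q0, q2, q4, q5}| = 4.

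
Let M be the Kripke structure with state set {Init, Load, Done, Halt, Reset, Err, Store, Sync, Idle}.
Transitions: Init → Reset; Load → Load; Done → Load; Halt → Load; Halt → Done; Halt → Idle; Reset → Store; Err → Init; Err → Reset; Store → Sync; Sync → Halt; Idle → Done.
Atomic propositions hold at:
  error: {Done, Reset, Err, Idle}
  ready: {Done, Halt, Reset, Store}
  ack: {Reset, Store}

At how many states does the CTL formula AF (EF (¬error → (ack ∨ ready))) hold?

8

Sat(¬error) = {Init, Load, Halt, Store, Sync}
Sat(ack ∨ ready) = {Done, Halt, Reset, Store}
Sat(¬error → (ack ∨ ready)) = {Done, Halt, Reset, Err, Store, Idle}
EF (¬error → (ack ∨ ready)): least fixpoint, start Z0 = {Done, Halt, Reset, Err, Store, Idle}, add states with some successor in Z. Z1 = {Init, Done, Halt, Reset, Err, Store, Sync, Idle}; fixed.
Sat(EF (¬error → (ack ∨ ready))) = {Init, Done, Halt, Reset, Err, Store, Sync, Idle}
AF (EF (¬error → (ack ∨ ready))): least fixpoint, start Z0 = {Init, Done, Halt, Reset, Err, Store, Sync, Idle}, add states with every successor in Z. Already a fixed point.
Sat(AF (EF (¬error → (ack ∨ ready)))) = {Init, Done, Halt, Reset, Err, Store, Sync, Idle}
|Sat(AF (EF (¬error → (ack ∨ ready))))| = |{Init, Done, Halt, Reset, Err, Store, Sync, Idle}| = 8.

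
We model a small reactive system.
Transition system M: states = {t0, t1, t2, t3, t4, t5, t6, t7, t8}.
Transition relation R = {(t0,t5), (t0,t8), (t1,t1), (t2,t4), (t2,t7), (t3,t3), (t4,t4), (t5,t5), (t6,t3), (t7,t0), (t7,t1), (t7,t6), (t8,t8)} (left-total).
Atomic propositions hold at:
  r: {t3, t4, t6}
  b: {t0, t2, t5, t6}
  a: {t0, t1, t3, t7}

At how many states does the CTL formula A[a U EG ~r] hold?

6

Sat(~r) = {t0, t1, t2, t5, t7, t8}
EG ~r: greatest fixpoint, start Z0 = {t0, t1, t2, t5, t7, t8}, keep only states in Sat with some successor in Z. Already a fixed point.
Sat(EG ~r) = {t0, t1, t2, t5, t7, t8}
A[a U EG ~r]: least fixpoint, start Z0 = Sat(EG ~r) = {t0, t1, t2, t5, t7, t8}, add states in Sat(a) with every successor in Z. Already a fixed point.
Sat(A[a U EG ~r]) = {t0, t1, t2, t5, t7, t8}
|Sat(A[a U EG ~r])| = |{t0, t1, t2, t5, t7, t8}| = 6.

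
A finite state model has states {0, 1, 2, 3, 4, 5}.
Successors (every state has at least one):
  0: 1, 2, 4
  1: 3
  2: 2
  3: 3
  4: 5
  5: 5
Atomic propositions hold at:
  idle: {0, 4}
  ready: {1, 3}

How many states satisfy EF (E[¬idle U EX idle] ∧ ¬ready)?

1

Sat(¬idle) = {1, 2, 3, 5}
Sat(EX idle) = {s : some successor in {0, 4}} = {0}
E[¬idle U EX idle]: least fixpoint, start Z0 = Sat(EX idle) = {0}, add states in Sat(¬idle) with some successor in Z. Already a fixed point.
Sat(E[¬idle U EX idle]) = {0}
Sat(¬ready) = {0, 2, 4, 5}
Sat(E[¬idle U EX idle] ∧ ¬ready) = {0}
EF (E[¬idle U EX idle] ∧ ¬ready): least fixpoint, start Z0 = {0}, add states with some successor in Z. Already a fixed point.
Sat(EF (E[¬idle U EX idle] ∧ ¬ready)) = {0}
|Sat(EF (E[¬idle U EX idle] ∧ ¬ready))| = |{0}| = 1.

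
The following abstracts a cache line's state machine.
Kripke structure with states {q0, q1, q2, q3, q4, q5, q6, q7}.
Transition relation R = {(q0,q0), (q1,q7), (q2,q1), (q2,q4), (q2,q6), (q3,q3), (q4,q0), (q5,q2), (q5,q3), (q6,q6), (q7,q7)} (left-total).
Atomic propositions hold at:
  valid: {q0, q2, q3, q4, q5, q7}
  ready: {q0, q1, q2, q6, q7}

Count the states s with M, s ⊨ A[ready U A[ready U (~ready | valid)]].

7

Sat(~ready) = {q3, q4, q5}
Sat(~ready | valid) = {q0, q2, q3, q4, q5, q7}
A[ready U (~ready | valid)]: least fixpoint, start Z0 = Sat((~ready | valid)) = {q0, q2, q3, q4, q5, q7}, add states in Sat(ready) with every successor in Z. Z1 = {q0, q1, q2, q3, q4, q5, q7}; fixed.
Sat(A[ready U (~ready | valid)]) = {q0, q1, q2, q3, q4, q5, q7}
A[ready U A[ready U (~ready | valid)]]: least fixpoint, start Z0 = Sat(A[ready U (~ready | valid)]) = {q0, q1, q2, q3, q4, q5, q7}, add states in Sat(ready) with every successor in Z. Already a fixed point.
Sat(A[ready U A[ready U (~ready | valid)]]) = {q0, q1, q2, q3, q4, q5, q7}
|Sat(A[ready U A[ready U (~ready | valid)]])| = |{q0, q1, q2, q3, q4, q5, q7}| = 7.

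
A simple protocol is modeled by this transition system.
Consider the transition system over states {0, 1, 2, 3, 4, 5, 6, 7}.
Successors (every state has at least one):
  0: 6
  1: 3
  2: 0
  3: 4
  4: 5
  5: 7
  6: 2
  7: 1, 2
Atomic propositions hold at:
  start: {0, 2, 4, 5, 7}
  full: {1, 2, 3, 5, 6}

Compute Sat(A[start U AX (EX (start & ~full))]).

Sat(~full) = {0, 4, 7}
Sat(start & ~full) = {0, 4, 7}
Sat(EX (start & ~full)) = {s : some successor in {0, 4, 7}} = {2, 3, 5}
Sat(AX (EX (start & ~full))) = {s : every successor in {2, 3, 5}} = {1, 4, 6}
A[start U AX (EX (start & ~full))]: least fixpoint, start Z0 = Sat(AX (EX (start & ~full))) = {1, 4, 6}, add states in Sat(start) with every successor in Z. Z1 = {0, 1, 4, 6}; Z2 = {0, 1, 2, 4, 6}; Z3 = {0, 1, 2, 4, 6, 7}; Z4 = {0, 1, 2, 4, 5, 6, 7}; fixed.
Sat(A[start U AX (EX (start & ~full))]) = {0, 1, 2, 4, 5, 6, 7}

{0, 1, 2, 4, 5, 6, 7}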